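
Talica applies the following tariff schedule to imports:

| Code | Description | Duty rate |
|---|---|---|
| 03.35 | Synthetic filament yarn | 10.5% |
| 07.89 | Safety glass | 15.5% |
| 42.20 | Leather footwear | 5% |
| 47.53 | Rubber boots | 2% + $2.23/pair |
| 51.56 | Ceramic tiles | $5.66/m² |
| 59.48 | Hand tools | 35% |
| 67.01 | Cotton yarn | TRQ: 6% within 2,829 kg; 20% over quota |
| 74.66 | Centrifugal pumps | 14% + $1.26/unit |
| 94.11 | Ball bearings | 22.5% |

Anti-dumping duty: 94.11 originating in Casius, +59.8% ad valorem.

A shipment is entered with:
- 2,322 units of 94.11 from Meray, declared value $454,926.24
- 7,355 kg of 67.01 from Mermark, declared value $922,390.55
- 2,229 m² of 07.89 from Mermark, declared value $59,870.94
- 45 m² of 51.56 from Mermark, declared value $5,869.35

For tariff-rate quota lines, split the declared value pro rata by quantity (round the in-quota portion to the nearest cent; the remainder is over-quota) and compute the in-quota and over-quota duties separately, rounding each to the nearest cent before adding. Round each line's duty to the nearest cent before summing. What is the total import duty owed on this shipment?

$246,701.32

Line 1 (94.11, Meray, 2,322 units, $454,926.24):
Base rate for 94.11 is 22.5%.
The additional-duty order on 94.11 targets Casius, not Meray; it does not apply.
Duty = $454,926.24 × 22.5% = $102,358.40.
Line 2 (67.01, Mermark, 7,355 kg, $922,390.55):
Code 67.01 is under a tariff-rate quota (threshold 2,829 kg). In-quota: 2,829 kg at 6%; over-quota: 4,526 kg at 20%.
Pro-rata value split: in-quota = $922,390.55 × 2,829/7,355 = $354,784.89; over-quota = $922,390.55 − $354,784.89 = $567,605.66.
In-quota duty = $354,784.89 × 6% = $21,287.09. Over-quota duty = $567,605.66 × 20% = $113,521.13.
Line duty = $21,287.09 + $113,521.13 = $134,808.22.
Line 3 (07.89, Mermark, 2,229 m², $59,870.94):
Base rate for 07.89 is 15.5%.
Duty = $59,870.94 × 15.5% = $9,280.00.
Line 4 (51.56, Mermark, 45 m², $5,869.35):
Base rate for 51.56 is $5.66/m².
Duty = 45 × $5.66 = $254.70.
Total = $102,358.40 + $134,808.22 + $9,280.00 + $254.70 = $246,701.32.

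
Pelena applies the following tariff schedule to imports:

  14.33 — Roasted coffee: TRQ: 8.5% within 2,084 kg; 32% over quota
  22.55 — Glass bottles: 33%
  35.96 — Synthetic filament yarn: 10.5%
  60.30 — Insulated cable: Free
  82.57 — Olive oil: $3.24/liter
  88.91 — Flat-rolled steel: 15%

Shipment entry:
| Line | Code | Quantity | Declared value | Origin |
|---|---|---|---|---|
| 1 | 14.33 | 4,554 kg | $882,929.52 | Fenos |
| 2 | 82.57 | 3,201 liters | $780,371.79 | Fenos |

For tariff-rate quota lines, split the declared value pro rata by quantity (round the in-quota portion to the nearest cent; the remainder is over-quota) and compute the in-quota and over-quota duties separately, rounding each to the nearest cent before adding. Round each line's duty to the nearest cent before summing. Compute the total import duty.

Line 1 (14.33, Fenos, 4,554 kg, $882,929.52):
Code 14.33 is under a tariff-rate quota (threshold 2,084 kg). In-quota: 2,084 kg at 8.5%; over-quota: 2,470 kg at 32%.
Pro-rata value split: in-quota = $882,929.52 × 2,084/4,554 = $404,045.92; over-quota = $882,929.52 − $404,045.92 = $478,883.60.
In-quota duty = $404,045.92 × 8.5% = $34,343.90. Over-quota duty = $478,883.60 × 32% = $153,242.75.
Line duty = $34,343.90 + $153,242.75 = $187,586.65.
Line 2 (82.57, Fenos, 3,201 liters, $780,371.79):
Base rate for 82.57 is $3.24/liter.
Duty = 3,201 × $3.24 = $10,371.24.
Total = $187,586.65 + $10,371.24 = $197,957.89.

$197,957.89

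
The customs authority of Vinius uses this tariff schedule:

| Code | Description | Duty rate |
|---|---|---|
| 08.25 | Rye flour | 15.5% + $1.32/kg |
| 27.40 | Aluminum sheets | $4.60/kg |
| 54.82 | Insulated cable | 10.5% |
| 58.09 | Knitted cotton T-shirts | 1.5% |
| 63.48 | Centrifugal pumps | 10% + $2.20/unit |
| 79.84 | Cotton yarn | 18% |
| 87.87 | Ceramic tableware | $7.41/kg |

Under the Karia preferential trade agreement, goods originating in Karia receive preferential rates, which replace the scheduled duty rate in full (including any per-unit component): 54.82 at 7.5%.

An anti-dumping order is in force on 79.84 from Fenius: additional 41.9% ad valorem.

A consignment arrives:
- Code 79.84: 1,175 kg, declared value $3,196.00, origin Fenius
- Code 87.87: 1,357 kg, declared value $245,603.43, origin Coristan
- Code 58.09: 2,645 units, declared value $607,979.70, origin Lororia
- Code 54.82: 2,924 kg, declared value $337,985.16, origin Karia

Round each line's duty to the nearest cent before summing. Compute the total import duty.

$46,438.36

Line 1 (79.84, Fenius, 1,175 kg, $3,196.00):
Base rate for 79.84 is 18%.
Additional duty on 79.84 from Fenius: +41.9%. Applied ad valorem rate: 18% + 41.9% = 59.9%.
Duty = $3,196.00 × 59.9% = $1,914.40.
Line 2 (87.87, Coristan, 1,357 kg, $245,603.43):
Base rate for 87.87 is $7.41/kg.
Duty = 1,357 × $7.41 = $10,055.37.
Line 3 (58.09, Lororia, 2,645 units, $607,979.70):
Base rate for 58.09 is 1.5%.
Duty = $607,979.70 × 1.5% = $9,119.70.
Line 4 (54.82, Karia, 2,924 kg, $337,985.16):
Base rate for 54.82 is 10.5%.
Origin Karia qualifies under the Vinius–Karia agreement and 54.82 is covered: preferential rate 7.5% applies instead.
Duty = $337,985.16 × 7.5% = $25,348.89.
Total = $1,914.40 + $10,055.37 + $9,119.70 + $25,348.89 = $46,438.36.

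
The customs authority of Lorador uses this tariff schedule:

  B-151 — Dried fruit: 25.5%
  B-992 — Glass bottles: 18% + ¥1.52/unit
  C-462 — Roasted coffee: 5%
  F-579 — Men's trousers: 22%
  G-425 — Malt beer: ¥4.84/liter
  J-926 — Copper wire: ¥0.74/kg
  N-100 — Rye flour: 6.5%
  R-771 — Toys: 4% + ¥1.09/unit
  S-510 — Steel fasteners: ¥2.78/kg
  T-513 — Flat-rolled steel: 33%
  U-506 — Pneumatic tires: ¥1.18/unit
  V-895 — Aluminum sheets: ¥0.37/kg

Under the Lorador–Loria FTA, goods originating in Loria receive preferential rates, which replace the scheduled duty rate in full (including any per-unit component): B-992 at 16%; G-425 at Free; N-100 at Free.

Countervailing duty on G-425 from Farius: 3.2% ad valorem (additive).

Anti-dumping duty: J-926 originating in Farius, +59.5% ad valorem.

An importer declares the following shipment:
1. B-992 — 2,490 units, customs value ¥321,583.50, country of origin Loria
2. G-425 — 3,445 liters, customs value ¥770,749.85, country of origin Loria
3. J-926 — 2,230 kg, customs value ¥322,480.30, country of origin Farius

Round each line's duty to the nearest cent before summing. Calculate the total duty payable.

Line 1 (B-992, Loria, 2,490 units, ¥321,583.50):
Base rate for B-992 is 18% + ¥1.52/unit.
Origin Loria qualifies under the Lorador–Loria agreement and B-992 is covered: preferential rate 16% applies instead.
Duty = ¥321,583.50 × 16% = ¥51,453.36.
Line 2 (G-425, Loria, 3,445 liters, ¥770,749.85):
Base rate for G-425 is ¥4.84/liter.
Origin Loria qualifies under the Lorador–Loria agreement and G-425 is covered: preferential rate Free applies instead.
The additional-duty order on G-425 targets Farius, not Loria; it does not apply.
Duty = ¥770,749.85 × 0% = ¥0.00.
Line 3 (J-926, Farius, 2,230 kg, ¥322,480.30):
Base rate for J-926 is ¥0.74/kg.
Additional duty on J-926 from Farius: +59.5% ad valorem. Applied ad valorem rate = 59.5%.
Duty = ¥322,480.30 × 59.5% + 2,230 × ¥0.74 = ¥193,525.98.
Total = ¥51,453.36 + ¥0.00 + ¥193,525.98 = ¥244,979.34.

¥244,979.34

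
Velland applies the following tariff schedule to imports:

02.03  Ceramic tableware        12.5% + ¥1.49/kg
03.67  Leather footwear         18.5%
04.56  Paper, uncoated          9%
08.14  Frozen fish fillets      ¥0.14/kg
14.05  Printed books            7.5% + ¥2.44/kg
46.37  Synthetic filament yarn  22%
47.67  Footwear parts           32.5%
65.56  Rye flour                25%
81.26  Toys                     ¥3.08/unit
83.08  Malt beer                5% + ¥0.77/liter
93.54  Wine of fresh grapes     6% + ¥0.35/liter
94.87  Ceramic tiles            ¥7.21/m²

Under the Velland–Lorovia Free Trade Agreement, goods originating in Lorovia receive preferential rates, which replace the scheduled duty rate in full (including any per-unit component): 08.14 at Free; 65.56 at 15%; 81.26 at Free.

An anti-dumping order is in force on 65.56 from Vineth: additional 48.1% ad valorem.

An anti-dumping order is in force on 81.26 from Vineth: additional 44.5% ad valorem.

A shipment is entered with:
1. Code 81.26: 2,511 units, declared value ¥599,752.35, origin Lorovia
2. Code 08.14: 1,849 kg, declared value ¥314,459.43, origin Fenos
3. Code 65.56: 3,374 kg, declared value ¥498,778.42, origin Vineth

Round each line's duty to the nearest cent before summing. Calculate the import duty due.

Line 1 (81.26, Lorovia, 2,511 units, ¥599,752.35):
Base rate for 81.26 is ¥3.08/unit.
Origin Lorovia qualifies under the Velland–Lorovia agreement and 81.26 is covered: preferential rate Free applies instead.
The additional-duty order on 81.26 targets Vineth, not Lorovia; it does not apply.
Duty = ¥599,752.35 × 0% = ¥0.00.
Line 2 (08.14, Fenos, 1,849 kg, ¥314,459.43):
Base rate for 08.14 is ¥0.14/kg.
08.14 has an FTA preferential rate, but origin Fenos is not Lorovia; base rate stands.
Duty = 1,849 × ¥0.14 = ¥258.86.
Line 3 (65.56, Vineth, 3,374 kg, ¥498,778.42):
Base rate for 65.56 is 25%.
65.56 has an FTA preferential rate, but origin Vineth is not Lorovia; base rate stands.
Additional duty on 65.56 from Vineth: +48.1%. Applied ad valorem rate: 25% + 48.1% = 73.1%.
Duty = ¥498,778.42 × 73.1% = ¥364,607.03.
Total = ¥0.00 + ¥258.86 + ¥364,607.03 = ¥364,865.89.

¥364,865.89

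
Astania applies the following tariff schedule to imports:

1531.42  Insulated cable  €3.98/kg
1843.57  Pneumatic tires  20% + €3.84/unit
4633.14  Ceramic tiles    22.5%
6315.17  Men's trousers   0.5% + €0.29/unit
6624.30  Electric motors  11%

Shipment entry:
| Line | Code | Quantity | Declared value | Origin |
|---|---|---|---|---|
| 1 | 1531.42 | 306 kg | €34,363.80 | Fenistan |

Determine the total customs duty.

Line 1 (1531.42, Fenistan, 306 kg, €34,363.80):
Base rate for 1531.42 is €3.98/kg.
Duty = 306 × €3.98 = €1,217.88.

€1,217.88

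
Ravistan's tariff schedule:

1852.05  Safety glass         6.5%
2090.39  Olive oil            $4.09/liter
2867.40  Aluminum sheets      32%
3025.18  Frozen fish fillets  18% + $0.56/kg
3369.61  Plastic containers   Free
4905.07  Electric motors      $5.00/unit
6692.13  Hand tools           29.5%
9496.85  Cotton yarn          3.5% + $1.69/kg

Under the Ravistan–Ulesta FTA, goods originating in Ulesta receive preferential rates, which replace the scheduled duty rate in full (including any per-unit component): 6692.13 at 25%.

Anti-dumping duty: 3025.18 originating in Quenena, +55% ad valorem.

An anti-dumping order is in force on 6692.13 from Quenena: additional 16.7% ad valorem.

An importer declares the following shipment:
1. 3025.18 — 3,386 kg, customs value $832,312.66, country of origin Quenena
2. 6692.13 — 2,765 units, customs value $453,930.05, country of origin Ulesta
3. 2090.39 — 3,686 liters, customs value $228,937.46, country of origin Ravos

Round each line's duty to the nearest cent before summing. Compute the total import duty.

$738,042.65

Line 1 (3025.18, Quenena, 3,386 kg, $832,312.66):
Base rate for 3025.18 is 18% + $0.56/kg.
Additional duty on 3025.18 from Quenena: +55%. Applied ad valorem rate: 18% + 55% = 73%.
Duty = $832,312.66 × 73% + 3,386 × $0.56 = $609,484.40.
Line 2 (6692.13, Ulesta, 2,765 units, $453,930.05):
Base rate for 6692.13 is 29.5%.
Origin Ulesta qualifies under the Ravistan–Ulesta agreement and 6692.13 is covered: preferential rate 25% applies instead.
The additional-duty order on 6692.13 targets Quenena, not Ulesta; it does not apply.
Duty = $453,930.05 × 25% = $113,482.51.
Line 3 (2090.39, Ravos, 3,686 liters, $228,937.46):
Base rate for 2090.39 is $4.09/liter.
Duty = 3,686 × $4.09 = $15,075.74.
Total = $609,484.40 + $113,482.51 + $15,075.74 = $738,042.65.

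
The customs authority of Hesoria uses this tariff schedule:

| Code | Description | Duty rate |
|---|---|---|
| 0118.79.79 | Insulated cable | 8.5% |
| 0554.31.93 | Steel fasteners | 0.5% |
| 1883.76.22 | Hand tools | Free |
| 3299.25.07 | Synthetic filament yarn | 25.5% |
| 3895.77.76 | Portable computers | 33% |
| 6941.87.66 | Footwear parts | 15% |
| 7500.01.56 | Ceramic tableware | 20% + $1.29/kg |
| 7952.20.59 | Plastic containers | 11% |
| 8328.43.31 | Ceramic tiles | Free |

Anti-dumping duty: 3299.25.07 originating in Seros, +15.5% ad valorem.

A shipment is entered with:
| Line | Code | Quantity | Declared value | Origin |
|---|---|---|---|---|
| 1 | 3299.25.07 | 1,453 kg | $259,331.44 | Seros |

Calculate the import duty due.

$106,325.89

Line 1 (3299.25.07, Seros, 1,453 kg, $259,331.44):
Base rate for 3299.25.07 is 25.5%.
Additional duty on 3299.25.07 from Seros: +15.5%. Applied ad valorem rate: 25.5% + 15.5% = 41%.
Duty = $259,331.44 × 41% = $106,325.89.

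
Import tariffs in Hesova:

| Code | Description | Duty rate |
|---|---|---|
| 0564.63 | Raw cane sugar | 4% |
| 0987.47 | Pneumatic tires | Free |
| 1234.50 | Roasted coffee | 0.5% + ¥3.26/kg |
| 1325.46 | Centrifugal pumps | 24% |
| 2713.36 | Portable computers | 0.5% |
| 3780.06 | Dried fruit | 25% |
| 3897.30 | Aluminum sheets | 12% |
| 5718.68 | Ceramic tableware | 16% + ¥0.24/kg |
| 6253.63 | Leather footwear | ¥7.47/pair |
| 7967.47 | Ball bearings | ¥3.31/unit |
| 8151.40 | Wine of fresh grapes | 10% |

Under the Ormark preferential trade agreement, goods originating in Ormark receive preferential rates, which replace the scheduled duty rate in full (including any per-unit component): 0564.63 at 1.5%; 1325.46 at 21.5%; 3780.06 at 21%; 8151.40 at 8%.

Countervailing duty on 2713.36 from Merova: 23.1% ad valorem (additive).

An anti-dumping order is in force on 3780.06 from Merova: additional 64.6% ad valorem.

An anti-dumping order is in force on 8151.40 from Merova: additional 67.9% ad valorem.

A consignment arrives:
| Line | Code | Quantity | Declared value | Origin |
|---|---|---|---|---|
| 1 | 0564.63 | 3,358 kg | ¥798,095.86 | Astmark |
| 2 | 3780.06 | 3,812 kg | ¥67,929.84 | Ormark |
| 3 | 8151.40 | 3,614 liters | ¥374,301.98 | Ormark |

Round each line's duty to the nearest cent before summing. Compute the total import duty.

¥76,133.26

Line 1 (0564.63, Astmark, 3,358 kg, ¥798,095.86):
Base rate for 0564.63 is 4%.
0564.63 has an FTA preferential rate, but origin Astmark is not Ormark; base rate stands.
Duty = ¥798,095.86 × 4% = ¥31,923.83.
Line 2 (3780.06, Ormark, 3,812 kg, ¥67,929.84):
Base rate for 3780.06 is 25%.
Origin Ormark qualifies under the Hesova–Ormark agreement and 3780.06 is covered: preferential rate 21% applies instead.
The additional-duty order on 3780.06 targets Merova, not Ormark; it does not apply.
Duty = ¥67,929.84 × 21% = ¥14,265.27.
Line 3 (8151.40, Ormark, 3,614 liters, ¥374,301.98):
Base rate for 8151.40 is 10%.
Origin Ormark qualifies under the Hesova–Ormark agreement and 8151.40 is covered: preferential rate 8% applies instead.
The additional-duty order on 8151.40 targets Merova, not Ormark; it does not apply.
Duty = ¥374,301.98 × 8% = ¥29,944.16.
Total = ¥31,923.83 + ¥14,265.27 + ¥29,944.16 = ¥76,133.26.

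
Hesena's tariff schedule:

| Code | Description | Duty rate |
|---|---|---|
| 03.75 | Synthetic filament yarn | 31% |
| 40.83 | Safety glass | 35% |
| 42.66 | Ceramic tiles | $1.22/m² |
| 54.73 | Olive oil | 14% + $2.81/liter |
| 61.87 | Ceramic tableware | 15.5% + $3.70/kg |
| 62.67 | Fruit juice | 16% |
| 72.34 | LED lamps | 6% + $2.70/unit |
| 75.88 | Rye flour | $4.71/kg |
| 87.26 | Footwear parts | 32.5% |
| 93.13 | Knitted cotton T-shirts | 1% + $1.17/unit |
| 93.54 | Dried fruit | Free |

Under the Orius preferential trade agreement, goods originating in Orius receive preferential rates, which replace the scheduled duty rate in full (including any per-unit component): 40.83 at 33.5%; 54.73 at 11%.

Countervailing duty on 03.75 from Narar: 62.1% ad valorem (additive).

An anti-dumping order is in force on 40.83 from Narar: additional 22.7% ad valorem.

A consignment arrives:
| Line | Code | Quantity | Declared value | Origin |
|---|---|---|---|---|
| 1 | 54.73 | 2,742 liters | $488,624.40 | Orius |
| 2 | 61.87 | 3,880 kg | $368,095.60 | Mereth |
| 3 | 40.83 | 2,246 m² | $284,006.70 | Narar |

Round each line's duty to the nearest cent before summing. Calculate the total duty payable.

$289,031.37

Line 1 (54.73, Orius, 2,742 liters, $488,624.40):
Base rate for 54.73 is 14% + $2.81/liter.
Origin Orius qualifies under the Hesena–Orius agreement and 54.73 is covered: preferential rate 11% applies instead.
Duty = $488,624.40 × 11% = $53,748.68.
Line 2 (61.87, Mereth, 3,880 kg, $368,095.60):
Base rate for 61.87 is 15.5% + $3.70/kg.
Duty = $368,095.60 × 15.5% + 3,880 × $3.70 = $71,410.82.
Line 3 (40.83, Narar, 2,246 m², $284,006.70):
Base rate for 40.83 is 35%.
40.83 has an FTA preferential rate, but origin Narar is not Orius; base rate stands.
Additional duty on 40.83 from Narar: +22.7%. Applied ad valorem rate: 35% + 22.7% = 57.7%.
Duty = $284,006.70 × 57.7% = $163,871.87.
Total = $53,748.68 + $71,410.82 + $163,871.87 = $289,031.37.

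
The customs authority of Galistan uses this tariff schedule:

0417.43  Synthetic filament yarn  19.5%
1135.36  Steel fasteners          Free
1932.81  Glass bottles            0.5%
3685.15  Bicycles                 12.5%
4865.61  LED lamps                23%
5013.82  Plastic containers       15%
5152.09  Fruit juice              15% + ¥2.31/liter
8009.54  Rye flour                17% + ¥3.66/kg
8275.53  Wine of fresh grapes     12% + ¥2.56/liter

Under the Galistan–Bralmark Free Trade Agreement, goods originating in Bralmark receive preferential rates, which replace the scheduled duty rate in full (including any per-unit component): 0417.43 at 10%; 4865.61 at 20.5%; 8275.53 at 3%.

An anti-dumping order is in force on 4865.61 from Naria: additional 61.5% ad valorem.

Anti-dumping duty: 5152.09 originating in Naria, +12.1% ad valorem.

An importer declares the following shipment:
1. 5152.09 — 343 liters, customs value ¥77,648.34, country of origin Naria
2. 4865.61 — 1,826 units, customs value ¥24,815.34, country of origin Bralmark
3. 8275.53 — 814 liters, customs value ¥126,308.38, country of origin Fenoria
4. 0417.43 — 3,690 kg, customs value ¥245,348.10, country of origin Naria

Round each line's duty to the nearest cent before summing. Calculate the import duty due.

Line 1 (5152.09, Naria, 343 liters, ¥77,648.34):
Base rate for 5152.09 is 15% + ¥2.31/liter.
Additional duty on 5152.09 from Naria: +12.1%. Applied ad valorem rate: 15% + 12.1% = 27.1%.
Duty = ¥77,648.34 × 27.1% + 343 × ¥2.31 = ¥21,835.03.
Line 2 (4865.61, Bralmark, 1,826 units, ¥24,815.34):
Base rate for 4865.61 is 23%.
Origin Bralmark qualifies under the Galistan–Bralmark agreement and 4865.61 is covered: preferential rate 20.5% applies instead.
The additional-duty order on 4865.61 targets Naria, not Bralmark; it does not apply.
Duty = ¥24,815.34 × 20.5% = ¥5,087.14.
Line 3 (8275.53, Fenoria, 814 liters, ¥126,308.38):
Base rate for 8275.53 is 12% + ¥2.56/liter.
8275.53 has an FTA preferential rate, but origin Fenoria is not Bralmark; base rate stands.
Duty = ¥126,308.38 × 12% + 814 × ¥2.56 = ¥17,240.85.
Line 4 (0417.43, Naria, 3,690 kg, ¥245,348.10):
Base rate for 0417.43 is 19.5%.
0417.43 has an FTA preferential rate, but origin Naria is not Bralmark; base rate stands.
Duty = ¥245,348.10 × 19.5% = ¥47,842.88.
Total = ¥21,835.03 + ¥5,087.14 + ¥17,240.85 + ¥47,842.88 = ¥92,005.90.

¥92,005.90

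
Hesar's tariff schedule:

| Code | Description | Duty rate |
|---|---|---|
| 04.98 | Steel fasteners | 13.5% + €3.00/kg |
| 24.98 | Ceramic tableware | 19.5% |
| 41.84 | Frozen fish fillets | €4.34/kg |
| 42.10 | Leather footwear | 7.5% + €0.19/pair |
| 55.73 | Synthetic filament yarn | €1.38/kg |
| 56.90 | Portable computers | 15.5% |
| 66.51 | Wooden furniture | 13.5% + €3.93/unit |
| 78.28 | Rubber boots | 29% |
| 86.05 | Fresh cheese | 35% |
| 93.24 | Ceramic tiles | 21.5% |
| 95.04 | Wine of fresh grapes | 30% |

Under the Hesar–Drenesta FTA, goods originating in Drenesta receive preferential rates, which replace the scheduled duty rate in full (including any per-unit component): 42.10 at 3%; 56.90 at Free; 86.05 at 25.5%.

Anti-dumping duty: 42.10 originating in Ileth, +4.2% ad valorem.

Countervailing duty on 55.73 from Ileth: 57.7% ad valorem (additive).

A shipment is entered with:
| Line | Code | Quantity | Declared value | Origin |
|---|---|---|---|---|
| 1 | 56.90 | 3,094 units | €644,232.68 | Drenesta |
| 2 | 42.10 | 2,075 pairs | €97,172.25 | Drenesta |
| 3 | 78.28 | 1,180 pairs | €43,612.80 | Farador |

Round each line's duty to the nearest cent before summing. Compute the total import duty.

Line 1 (56.90, Drenesta, 3,094 units, €644,232.68):
Base rate for 56.90 is 15.5%.
Origin Drenesta qualifies under the Hesar–Drenesta agreement and 56.90 is covered: preferential rate Free applies instead.
Duty = €644,232.68 × 0% = €0.00.
Line 2 (42.10, Drenesta, 2,075 pairs, €97,172.25):
Base rate for 42.10 is 7.5% + €0.19/pair.
Origin Drenesta qualifies under the Hesar–Drenesta agreement and 42.10 is covered: preferential rate 3% applies instead.
The additional-duty order on 42.10 targets Ileth, not Drenesta; it does not apply.
Duty = €97,172.25 × 3% = €2,915.17.
Line 3 (78.28, Farador, 1,180 pairs, €43,612.80):
Base rate for 78.28 is 29%.
Duty = €43,612.80 × 29% = €12,647.71.
Total = €0.00 + €2,915.17 + €12,647.71 = €15,562.88.

€15,562.88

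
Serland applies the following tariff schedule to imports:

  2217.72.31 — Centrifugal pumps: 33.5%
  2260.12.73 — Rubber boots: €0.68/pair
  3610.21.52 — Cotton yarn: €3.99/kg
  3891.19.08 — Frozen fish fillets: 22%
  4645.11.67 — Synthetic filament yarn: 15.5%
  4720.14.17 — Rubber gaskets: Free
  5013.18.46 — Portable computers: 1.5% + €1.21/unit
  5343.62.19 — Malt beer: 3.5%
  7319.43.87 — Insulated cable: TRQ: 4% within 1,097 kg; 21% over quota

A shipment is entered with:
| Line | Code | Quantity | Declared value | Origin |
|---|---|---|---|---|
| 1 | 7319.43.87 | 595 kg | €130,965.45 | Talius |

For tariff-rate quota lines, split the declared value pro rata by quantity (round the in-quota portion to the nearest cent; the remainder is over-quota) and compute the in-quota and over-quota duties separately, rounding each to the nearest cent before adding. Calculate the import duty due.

Line 1 (7319.43.87, Talius, 595 kg, €130,965.45):
Code 7319.43.87 is under a tariff-rate quota (threshold 1,097 kg). Quantity 595 kg is within the quota, so the in-quota rate 4% applies to the full value.
Duty = €130,965.45 × 4% = €5,238.62.

€5,238.62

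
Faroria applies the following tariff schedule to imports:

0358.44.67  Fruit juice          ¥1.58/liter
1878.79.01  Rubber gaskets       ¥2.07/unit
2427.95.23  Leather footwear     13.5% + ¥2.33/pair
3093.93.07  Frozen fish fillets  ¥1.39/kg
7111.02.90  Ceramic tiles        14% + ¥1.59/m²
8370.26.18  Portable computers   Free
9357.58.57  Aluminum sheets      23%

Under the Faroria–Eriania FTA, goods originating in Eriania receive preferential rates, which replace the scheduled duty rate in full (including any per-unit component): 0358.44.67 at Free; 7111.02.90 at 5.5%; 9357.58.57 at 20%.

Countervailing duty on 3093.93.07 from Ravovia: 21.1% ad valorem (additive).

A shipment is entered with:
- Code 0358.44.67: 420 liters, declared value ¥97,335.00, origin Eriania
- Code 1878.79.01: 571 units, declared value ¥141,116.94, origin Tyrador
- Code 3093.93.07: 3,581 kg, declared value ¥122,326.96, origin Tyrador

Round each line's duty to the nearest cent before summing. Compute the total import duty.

¥6,159.56

Line 1 (0358.44.67, Eriania, 420 liters, ¥97,335.00):
Base rate for 0358.44.67 is ¥1.58/liter.
Origin Eriania qualifies under the Faroria–Eriania agreement and 0358.44.67 is covered: preferential rate Free applies instead.
Duty = ¥97,335.00 × 0% = ¥0.00.
Line 2 (1878.79.01, Tyrador, 571 units, ¥141,116.94):
Base rate for 1878.79.01 is ¥2.07/unit.
Duty = 571 × ¥2.07 = ¥1,181.97.
Line 3 (3093.93.07, Tyrador, 3,581 kg, ¥122,326.96):
Base rate for 3093.93.07 is ¥1.39/kg.
The additional-duty order on 3093.93.07 targets Ravovia, not Tyrador; it does not apply.
Duty = 3,581 × ¥1.39 = ¥4,977.59.
Total = ¥0.00 + ¥1,181.97 + ¥4,977.59 = ¥6,159.56.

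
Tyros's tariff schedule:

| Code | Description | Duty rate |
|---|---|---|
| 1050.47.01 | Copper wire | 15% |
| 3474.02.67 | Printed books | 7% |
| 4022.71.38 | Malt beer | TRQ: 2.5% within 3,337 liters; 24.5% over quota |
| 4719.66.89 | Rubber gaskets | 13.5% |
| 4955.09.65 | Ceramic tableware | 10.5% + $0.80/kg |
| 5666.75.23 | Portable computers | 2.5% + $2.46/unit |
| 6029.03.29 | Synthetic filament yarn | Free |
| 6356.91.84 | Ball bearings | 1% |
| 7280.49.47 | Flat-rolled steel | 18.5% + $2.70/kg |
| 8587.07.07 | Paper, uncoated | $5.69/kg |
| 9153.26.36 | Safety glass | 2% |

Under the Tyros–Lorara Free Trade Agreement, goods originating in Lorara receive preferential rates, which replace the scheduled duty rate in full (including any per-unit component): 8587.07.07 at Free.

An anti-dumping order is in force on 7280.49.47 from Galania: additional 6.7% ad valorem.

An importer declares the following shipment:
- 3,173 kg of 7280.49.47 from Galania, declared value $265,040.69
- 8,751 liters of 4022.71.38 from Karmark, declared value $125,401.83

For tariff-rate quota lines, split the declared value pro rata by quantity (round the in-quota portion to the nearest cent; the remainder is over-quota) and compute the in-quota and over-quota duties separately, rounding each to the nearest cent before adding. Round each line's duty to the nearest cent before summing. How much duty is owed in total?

Line 1 (7280.49.47, Galania, 3,173 kg, $265,040.69):
Base rate for 7280.49.47 is 18.5% + $2.70/kg.
Additional duty on 7280.49.47 from Galania: +6.7%. Applied ad valorem rate: 18.5% + 6.7% = 25.2%.
Duty = $265,040.69 × 25.2% + 3,173 × $2.70 = $75,357.35.
Line 2 (4022.71.38, Karmark, 8,751 liters, $125,401.83):
Code 4022.71.38 is under a tariff-rate quota (threshold 3,337 liters). In-quota: 3,337 liters at 2.5%; over-quota: 5,414 liters at 24.5%.
Pro-rata value split: in-quota = $125,401.83 × 3,337/8,751 = $47,819.21; over-quota = $125,401.83 − $47,819.21 = $77,582.62.
In-quota duty = $47,819.21 × 2.5% = $1,195.48. Over-quota duty = $77,582.62 × 24.5% = $19,007.74.
Line duty = $1,195.48 + $19,007.74 = $20,203.22.
Total = $75,357.35 + $20,203.22 = $95,560.57.

$95,560.57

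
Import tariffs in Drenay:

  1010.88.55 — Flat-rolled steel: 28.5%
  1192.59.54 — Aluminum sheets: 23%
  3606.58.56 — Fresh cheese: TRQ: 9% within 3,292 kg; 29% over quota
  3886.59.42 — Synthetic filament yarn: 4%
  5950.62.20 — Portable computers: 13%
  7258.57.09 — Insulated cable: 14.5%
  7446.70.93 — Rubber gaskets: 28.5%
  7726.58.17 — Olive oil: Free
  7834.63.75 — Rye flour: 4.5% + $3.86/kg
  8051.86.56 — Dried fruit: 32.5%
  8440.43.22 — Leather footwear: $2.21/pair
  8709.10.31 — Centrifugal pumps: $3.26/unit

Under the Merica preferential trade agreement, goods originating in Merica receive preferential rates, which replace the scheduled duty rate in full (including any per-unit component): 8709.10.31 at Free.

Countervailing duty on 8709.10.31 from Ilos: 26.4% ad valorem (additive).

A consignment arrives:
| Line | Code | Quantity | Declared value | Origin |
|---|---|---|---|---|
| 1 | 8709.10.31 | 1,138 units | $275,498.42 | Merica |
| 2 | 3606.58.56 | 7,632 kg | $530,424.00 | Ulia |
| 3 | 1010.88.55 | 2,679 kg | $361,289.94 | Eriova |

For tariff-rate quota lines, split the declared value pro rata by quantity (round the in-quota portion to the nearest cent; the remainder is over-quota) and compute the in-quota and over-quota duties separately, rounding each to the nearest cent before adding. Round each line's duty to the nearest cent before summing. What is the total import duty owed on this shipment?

Line 1 (8709.10.31, Merica, 1,138 units, $275,498.42):
Base rate for 8709.10.31 is $3.26/unit.
Origin Merica qualifies under the Drenay–Merica agreement and 8709.10.31 is covered: preferential rate Free applies instead.
The additional-duty order on 8709.10.31 targets Ilos, not Merica; it does not apply.
Duty = $275,498.42 × 0% = $0.00.
Line 2 (3606.58.56, Ulia, 7,632 kg, $530,424.00):
Code 3606.58.56 is under a tariff-rate quota (threshold 3,292 kg). In-quota: 3,292 kg at 9%; over-quota: 4,340 kg at 29%.
Pro-rata value split: in-quota = $530,424.00 × 3,292/7,632 = $228,794.00; over-quota = $530,424.00 − $228,794.00 = $301,630.00.
In-quota duty = $228,794.00 × 9% = $20,591.46. Over-quota duty = $301,630.00 × 29% = $87,472.70.
Line duty = $20,591.46 + $87,472.70 = $108,064.16.
Line 3 (1010.88.55, Eriova, 2,679 kg, $361,289.94):
Base rate for 1010.88.55 is 28.5%.
Duty = $361,289.94 × 28.5% = $102,967.63.
Total = $0.00 + $108,064.16 + $102,967.63 = $211,031.79.

$211,031.79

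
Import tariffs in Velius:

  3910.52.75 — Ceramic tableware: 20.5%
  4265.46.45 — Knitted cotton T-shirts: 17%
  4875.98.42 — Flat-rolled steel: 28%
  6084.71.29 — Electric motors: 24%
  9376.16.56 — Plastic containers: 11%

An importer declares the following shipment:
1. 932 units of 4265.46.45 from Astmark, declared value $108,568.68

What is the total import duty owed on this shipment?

Line 1 (4265.46.45, Astmark, 932 units, $108,568.68):
Base rate for 4265.46.45 is 17%.
Duty = $108,568.68 × 17% = $18,456.68.

$18,456.68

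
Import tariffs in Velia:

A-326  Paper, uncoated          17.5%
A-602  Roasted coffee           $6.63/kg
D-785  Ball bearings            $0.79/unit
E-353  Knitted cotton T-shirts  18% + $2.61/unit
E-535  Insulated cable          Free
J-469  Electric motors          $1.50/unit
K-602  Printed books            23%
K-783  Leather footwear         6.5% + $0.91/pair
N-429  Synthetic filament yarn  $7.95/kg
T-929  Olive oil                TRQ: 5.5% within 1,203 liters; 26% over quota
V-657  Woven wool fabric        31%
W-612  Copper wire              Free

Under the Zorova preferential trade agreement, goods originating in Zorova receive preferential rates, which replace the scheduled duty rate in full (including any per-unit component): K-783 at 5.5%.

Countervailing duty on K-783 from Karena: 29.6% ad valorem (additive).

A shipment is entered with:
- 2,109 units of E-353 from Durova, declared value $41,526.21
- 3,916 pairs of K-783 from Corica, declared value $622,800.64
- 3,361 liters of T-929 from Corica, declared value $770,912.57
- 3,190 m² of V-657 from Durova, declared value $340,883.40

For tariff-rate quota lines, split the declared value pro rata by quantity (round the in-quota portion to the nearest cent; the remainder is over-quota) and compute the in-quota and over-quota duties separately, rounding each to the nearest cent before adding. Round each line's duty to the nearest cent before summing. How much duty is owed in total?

Line 1 (E-353, Durova, 2,109 units, $41,526.21):
Base rate for E-353 is 18% + $2.61/unit.
Duty = $41,526.21 × 18% + 2,109 × $2.61 = $12,979.21.
Line 2 (K-783, Corica, 3,916 pairs, $622,800.64):
Base rate for K-783 is 6.5% + $0.91/pair.
K-783 has an FTA preferential rate, but origin Corica is not Zorova; base rate stands.
The additional-duty order on K-783 targets Karena, not Corica; it does not apply.
Duty = $622,800.64 × 6.5% + 3,916 × $0.91 = $44,045.60.
Line 3 (T-929, Corica, 3,361 liters, $770,912.57):
Code T-929 is under a tariff-rate quota (threshold 1,203 liters). In-quota: 1,203 liters at 5.5%; over-quota: 2,158 liters at 26%.
Pro-rata value split: in-quota = $770,912.57 × 1,203/3,361 = $275,932.11; over-quota = $770,912.57 − $275,932.11 = $494,980.46.
In-quota duty = $275,932.11 × 5.5% = $15,176.27. Over-quota duty = $494,980.46 × 26% = $128,694.92.
Line duty = $15,176.27 + $128,694.92 = $143,871.19.
Line 4 (V-657, Durova, 3,190 m², $340,883.40):
Base rate for V-657 is 31%.
Duty = $340,883.40 × 31% = $105,673.85.
Total = $12,979.21 + $44,045.60 + $143,871.19 + $105,673.85 = $306,569.85.

$306,569.85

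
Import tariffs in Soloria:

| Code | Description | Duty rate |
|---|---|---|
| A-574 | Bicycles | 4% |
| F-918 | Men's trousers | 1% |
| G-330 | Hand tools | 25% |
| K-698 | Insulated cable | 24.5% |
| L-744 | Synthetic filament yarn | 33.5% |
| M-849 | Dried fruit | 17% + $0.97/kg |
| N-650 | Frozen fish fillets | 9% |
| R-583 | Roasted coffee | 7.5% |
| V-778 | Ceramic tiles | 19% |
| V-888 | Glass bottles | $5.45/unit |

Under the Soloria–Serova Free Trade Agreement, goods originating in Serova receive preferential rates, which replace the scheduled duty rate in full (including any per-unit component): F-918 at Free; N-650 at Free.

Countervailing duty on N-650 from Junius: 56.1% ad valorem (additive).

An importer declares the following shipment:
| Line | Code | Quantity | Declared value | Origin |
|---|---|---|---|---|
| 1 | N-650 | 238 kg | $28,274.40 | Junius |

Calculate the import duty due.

Line 1 (N-650, Junius, 238 kg, $28,274.40):
Base rate for N-650 is 9%.
N-650 has an FTA preferential rate, but origin Junius is not Serova; base rate stands.
Additional duty on N-650 from Junius: +56.1%. Applied ad valorem rate: 9% + 56.1% = 65.1%.
Duty = $28,274.40 × 65.1% = $18,406.63.

$18,406.63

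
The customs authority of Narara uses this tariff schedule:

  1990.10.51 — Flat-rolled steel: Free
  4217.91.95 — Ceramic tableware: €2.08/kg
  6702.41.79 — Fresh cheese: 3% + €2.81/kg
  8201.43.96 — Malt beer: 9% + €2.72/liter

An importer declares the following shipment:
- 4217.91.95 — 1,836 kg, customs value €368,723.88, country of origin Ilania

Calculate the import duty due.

€3,818.88

Line 1 (4217.91.95, Ilania, 1,836 kg, €368,723.88):
Base rate for 4217.91.95 is €2.08/kg.
Duty = 1,836 × €2.08 = €3,818.88.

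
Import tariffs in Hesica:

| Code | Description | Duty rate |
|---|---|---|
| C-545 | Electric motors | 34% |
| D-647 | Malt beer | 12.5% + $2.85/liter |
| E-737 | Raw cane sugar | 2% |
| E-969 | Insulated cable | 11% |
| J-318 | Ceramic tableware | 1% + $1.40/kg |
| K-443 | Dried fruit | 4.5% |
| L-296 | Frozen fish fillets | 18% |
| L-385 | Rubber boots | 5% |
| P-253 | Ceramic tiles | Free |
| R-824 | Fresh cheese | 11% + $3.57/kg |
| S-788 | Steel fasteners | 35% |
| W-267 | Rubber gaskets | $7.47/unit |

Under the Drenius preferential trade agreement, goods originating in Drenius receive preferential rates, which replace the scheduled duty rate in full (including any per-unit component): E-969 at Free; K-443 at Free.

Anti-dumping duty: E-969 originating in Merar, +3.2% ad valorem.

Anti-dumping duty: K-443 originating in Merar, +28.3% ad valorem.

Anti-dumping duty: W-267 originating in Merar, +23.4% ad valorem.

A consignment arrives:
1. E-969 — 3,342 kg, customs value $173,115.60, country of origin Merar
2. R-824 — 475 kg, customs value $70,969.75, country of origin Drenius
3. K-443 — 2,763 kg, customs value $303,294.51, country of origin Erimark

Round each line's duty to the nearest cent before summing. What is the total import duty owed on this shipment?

Line 1 (E-969, Merar, 3,342 kg, $173,115.60):
Base rate for E-969 is 11%.
E-969 has an FTA preferential rate, but origin Merar is not Drenius; base rate stands.
Additional duty on E-969 from Merar: +3.2%. Applied ad valorem rate: 11% + 3.2% = 14.2%.
Duty = $173,115.60 × 14.2% = $24,582.42.
Line 2 (R-824, Drenius, 475 kg, $70,969.75):
Base rate for R-824 is 11% + $3.57/kg.
Origin Drenius is the FTA partner but R-824 is not on the preference list; base rate stands.
Duty = $70,969.75 × 11% + 475 × $3.57 = $9,502.42.
Line 3 (K-443, Erimark, 2,763 kg, $303,294.51):
Base rate for K-443 is 4.5%.
K-443 has an FTA preferential rate, but origin Erimark is not Drenius; base rate stands.
The additional-duty order on K-443 targets Merar, not Erimark; it does not apply.
Duty = $303,294.51 × 4.5% = $13,648.25.
Total = $24,582.42 + $9,502.42 + $13,648.25 = $47,733.09.

$47,733.09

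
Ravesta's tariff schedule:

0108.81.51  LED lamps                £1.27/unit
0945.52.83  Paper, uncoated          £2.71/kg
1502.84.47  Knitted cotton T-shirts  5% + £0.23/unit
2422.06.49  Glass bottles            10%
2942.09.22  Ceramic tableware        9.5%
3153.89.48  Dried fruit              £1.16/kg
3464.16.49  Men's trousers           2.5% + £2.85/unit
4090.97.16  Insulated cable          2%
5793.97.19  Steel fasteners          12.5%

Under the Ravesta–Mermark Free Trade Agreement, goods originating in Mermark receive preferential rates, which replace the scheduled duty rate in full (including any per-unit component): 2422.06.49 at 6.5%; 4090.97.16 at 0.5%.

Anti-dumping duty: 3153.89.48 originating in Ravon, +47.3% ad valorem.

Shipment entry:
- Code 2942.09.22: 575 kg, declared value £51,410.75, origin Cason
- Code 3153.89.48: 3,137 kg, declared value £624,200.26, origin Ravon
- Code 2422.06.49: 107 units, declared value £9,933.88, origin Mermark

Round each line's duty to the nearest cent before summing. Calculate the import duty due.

Line 1 (2942.09.22, Cason, 575 kg, £51,410.75):
Base rate for 2942.09.22 is 9.5%.
Duty = £51,410.75 × 9.5% = £4,884.02.
Line 2 (3153.89.48, Ravon, 3,137 kg, £624,200.26):
Base rate for 3153.89.48 is £1.16/kg.
Additional duty on 3153.89.48 from Ravon: +47.3% ad valorem. Applied ad valorem rate = 47.3%.
Duty = £624,200.26 × 47.3% + 3,137 × £1.16 = £298,885.64.
Line 3 (2422.06.49, Mermark, 107 units, £9,933.88):
Base rate for 2422.06.49 is 10%.
Origin Mermark qualifies under the Ravesta–Mermark agreement and 2422.06.49 is covered: preferential rate 6.5% applies instead.
Duty = £9,933.88 × 6.5% = £645.70.
Total = £4,884.02 + £298,885.64 + £645.70 = £304,415.36.

£304,415.36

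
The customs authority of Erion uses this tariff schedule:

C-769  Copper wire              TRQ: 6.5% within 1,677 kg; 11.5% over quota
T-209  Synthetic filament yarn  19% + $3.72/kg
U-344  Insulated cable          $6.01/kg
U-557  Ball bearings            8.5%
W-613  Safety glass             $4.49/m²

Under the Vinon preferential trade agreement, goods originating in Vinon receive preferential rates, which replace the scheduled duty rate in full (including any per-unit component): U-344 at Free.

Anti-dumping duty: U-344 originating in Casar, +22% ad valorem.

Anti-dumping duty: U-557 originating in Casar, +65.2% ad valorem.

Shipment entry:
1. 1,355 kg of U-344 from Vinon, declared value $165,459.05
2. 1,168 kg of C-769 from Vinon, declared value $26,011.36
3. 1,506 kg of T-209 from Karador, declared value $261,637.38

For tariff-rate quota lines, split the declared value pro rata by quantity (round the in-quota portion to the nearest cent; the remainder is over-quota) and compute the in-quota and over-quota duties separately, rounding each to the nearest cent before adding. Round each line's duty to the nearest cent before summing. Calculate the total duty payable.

Line 1 (U-344, Vinon, 1,355 kg, $165,459.05):
Base rate for U-344 is $6.01/kg.
Origin Vinon qualifies under the Erion–Vinon agreement and U-344 is covered: preferential rate Free applies instead.
The additional-duty order on U-344 targets Casar, not Vinon; it does not apply.
Duty = $165,459.05 × 0% = $0.00.
Line 2 (C-769, Vinon, 1,168 kg, $26,011.36):
Code C-769 is under a tariff-rate quota (threshold 1,677 kg). Quantity 1,168 kg is within the quota, so the in-quota rate 6.5% applies to the full value.
Duty = $26,011.36 × 6.5% = $1,690.74.
Line 3 (T-209, Karador, 1,506 kg, $261,637.38):
Base rate for T-209 is 19% + $3.72/kg.
Duty = $261,637.38 × 19% + 1,506 × $3.72 = $55,313.42.
Total = $0.00 + $1,690.74 + $55,313.42 = $57,004.16.

$57,004.16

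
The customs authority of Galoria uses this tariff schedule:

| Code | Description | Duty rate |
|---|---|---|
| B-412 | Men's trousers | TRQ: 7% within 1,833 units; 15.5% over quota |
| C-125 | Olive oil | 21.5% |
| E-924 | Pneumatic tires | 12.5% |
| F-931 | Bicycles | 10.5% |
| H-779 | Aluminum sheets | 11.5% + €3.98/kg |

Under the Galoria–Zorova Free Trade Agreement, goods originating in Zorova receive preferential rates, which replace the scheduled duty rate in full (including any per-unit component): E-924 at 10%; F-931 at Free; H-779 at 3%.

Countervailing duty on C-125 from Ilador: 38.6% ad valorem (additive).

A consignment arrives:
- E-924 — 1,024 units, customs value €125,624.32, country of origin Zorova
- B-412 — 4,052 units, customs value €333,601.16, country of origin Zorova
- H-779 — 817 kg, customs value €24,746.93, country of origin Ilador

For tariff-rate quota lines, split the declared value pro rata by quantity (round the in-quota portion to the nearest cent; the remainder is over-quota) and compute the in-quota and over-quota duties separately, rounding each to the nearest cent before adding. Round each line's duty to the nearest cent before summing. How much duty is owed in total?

€57,540.74

Line 1 (E-924, Zorova, 1,024 units, €125,624.32):
Base rate for E-924 is 12.5%.
Origin Zorova qualifies under the Galoria–Zorova agreement and E-924 is covered: preferential rate 10% applies instead.
Duty = €125,624.32 × 10% = €12,562.43.
Line 2 (B-412, Zorova, 4,052 units, €333,601.16):
Code B-412 is under a tariff-rate quota (threshold 1,833 units). In-quota: 1,833 units at 7%; over-quota: 2,219 units at 15.5%.
Pro-rata value split: in-quota = €333,601.16 × 1,833/4,052 = €150,910.89; over-quota = €333,601.16 − €150,910.89 = €182,690.27.
In-quota duty = €150,910.89 × 7% = €10,563.76. Over-quota duty = €182,690.27 × 15.5% = €28,316.99.
Line duty = €10,563.76 + €28,316.99 = €38,880.75.
Line 3 (H-779, Ilador, 817 kg, €24,746.93):
Base rate for H-779 is 11.5% + €3.98/kg.
H-779 has an FTA preferential rate, but origin Ilador is not Zorova; base rate stands.
Duty = €24,746.93 × 11.5% + 817 × €3.98 = €6,097.56.
Total = €12,562.43 + €38,880.75 + €6,097.56 = €57,540.74.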